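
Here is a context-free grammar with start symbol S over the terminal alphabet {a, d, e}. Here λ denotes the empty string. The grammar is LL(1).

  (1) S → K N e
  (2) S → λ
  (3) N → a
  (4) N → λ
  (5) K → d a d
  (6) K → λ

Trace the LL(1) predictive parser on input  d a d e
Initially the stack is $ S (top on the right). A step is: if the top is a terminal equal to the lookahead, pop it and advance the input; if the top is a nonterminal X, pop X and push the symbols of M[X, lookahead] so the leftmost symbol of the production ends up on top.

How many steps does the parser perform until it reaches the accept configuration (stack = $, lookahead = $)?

7

     Stack        Input      Action
  1  $ S          d a d e $  expand S → K N e
  2  $ e N K      d a d e $  expand K → d a d
  3  $ e N d a d  d a d e $  match d
  4  $ e N d a    a d e $    match a
  5  $ e N d      d e $      match d
  6  $ e N        e $        expand N → λ
  7  $ e          e $        match e
Accept reached after 7 steps.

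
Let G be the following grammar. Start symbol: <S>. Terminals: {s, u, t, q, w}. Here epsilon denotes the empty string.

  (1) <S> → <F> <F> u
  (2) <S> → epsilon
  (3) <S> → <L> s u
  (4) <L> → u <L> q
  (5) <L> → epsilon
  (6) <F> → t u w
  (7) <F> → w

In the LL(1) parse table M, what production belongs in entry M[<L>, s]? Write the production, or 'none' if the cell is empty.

FIRST(<L>): from <L>→u <L> q we get {u}; from <L>→epsilon we get {epsilon}. So FIRST(<L>) = {epsilon, u}.
FIRST(<F>): from <F>→t u w we get {t}; from <F>→w we get {w}. So FIRST(<F>) = {t, w}.
FIRST(<S>): from <S>→<F> <F> u we get {t, w}; from <S>→epsilon we get {epsilon}; from <S>→<L> s u we get {s, u}. So FIRST(<S>) = {epsilon, s, t, u, w}.
FOLLOW(<S>) includes $ since <S> is the start symbol.
FOLLOW(<L>): in <S>→<L> s u, <L> is followed by s u with FIRST {s}; in <L>→u <L> q, <L> is followed by q with FIRST {q}. Thus FOLLOW(<L>) = {q, s}.
For <L> → u <L> q: FIRST(u <L> q) = {u}, so it goes in M[<L>, t] for t ∈ {u}.
For <L> → epsilon: FIRST(epsilon) = {epsilon}, so it goes in M[<L>, t] for t ∈ {}; since epsilon ∈ FIRST, also for every t ∈ FOLLOW(<L>) = {q, s}.

<L> → epsilon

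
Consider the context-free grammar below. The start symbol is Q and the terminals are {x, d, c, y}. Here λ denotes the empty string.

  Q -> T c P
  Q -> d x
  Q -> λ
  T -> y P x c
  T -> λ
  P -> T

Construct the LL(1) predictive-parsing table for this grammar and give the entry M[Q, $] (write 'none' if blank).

FIRST(T): from T->y P x c we get {y}; from T->λ we get {λ}. So FIRST(T) = {λ, y}.
FIRST(Q): from Q->T c P we get {c, y}; from Q->d x we get {d}; from Q->λ we get {λ}. So FIRST(Q) = {λ, c, d, y}.
FIRST(P): from P->T we get {λ, y}. So FIRST(P) = {λ, y}.
FOLLOW(Q) includes $ since Q is the start symbol.
FOLLOW(Q): Q appears on no right-hand side. Thus FOLLOW(Q) = {$}.
For Q -> T c P: FIRST(T c P) = {c, y}, so it goes in M[Q, t] for t ∈ {c, y}.
For Q -> d x: FIRST(d x) = {d}, so it goes in M[Q, t] for t ∈ {d}.
For Q -> λ: FIRST(λ) = {λ}, so it goes in M[Q, t] for t ∈ {}; since λ ∈ FIRST, also for every t ∈ FOLLOW(Q) = {$}.

Q -> λ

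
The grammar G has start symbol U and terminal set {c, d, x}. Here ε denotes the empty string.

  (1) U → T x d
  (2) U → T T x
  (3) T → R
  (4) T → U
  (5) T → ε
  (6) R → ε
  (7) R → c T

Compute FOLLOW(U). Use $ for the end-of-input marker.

FIRST(R): from R→ε we get {ε}; from R→c T we get {c}. So FIRST(R) = {ε, c}.
FIRST(U): from U→T x d we get {c, x}; from U→T T x we get {c, x}. So FIRST(U) = {c, x}.
FIRST(T): from T→R we get {ε, c}; from T→U we get {c, x}; from T→ε we get {ε}. So FIRST(T) = {ε, c, x}.
FOLLOW(U) includes $ since U is the start symbol.
FOLLOW(U): in T→U, the suffix after U is empty, so FOLLOW(U) ⊇ FOLLOW(T) = {c, x}. Thus FOLLOW(U) = {$, c, x}.
FOLLOW(T): in U→T x d, T is followed by x d with FIRST {x}; in U→T T x (occurrence 1), T is followed by T x with FIRST {c, x}; in U→T T x (occurrence 2), T is followed by x with FIRST {x}; in R→c T, the suffix after T is empty, so FOLLOW(T) ⊇ FOLLOW(R) = {c, x}. Thus FOLLOW(T) = {c, x}.
FOLLOW(R): in T→R, the suffix after R is empty, so FOLLOW(R) ⊇ FOLLOW(T) = {c, x}. Thus FOLLOW(R) = {c, x}.

{$, c, x}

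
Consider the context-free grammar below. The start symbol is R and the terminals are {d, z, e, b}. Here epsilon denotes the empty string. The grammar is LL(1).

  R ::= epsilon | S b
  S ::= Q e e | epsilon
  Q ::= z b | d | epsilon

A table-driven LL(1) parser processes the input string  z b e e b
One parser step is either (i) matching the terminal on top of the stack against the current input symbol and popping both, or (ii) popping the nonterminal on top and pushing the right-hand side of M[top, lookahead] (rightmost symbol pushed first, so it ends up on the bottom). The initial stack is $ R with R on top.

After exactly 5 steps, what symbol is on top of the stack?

step 1: stack=$ R  input=z b e e b $  — expand R ::= S b
step 2: stack=$ b S  input=z b e e b $  — expand S ::= Q e e
step 3: stack=$ b e e Q  input=z b e e b $  — expand Q ::= z b
step 4: stack=$ b e e b z  input=z b e e b $  — match z
step 5: stack=$ b e e b  input=b e e b $  — match b
Stack after step 5: $ b e e (top = e).

e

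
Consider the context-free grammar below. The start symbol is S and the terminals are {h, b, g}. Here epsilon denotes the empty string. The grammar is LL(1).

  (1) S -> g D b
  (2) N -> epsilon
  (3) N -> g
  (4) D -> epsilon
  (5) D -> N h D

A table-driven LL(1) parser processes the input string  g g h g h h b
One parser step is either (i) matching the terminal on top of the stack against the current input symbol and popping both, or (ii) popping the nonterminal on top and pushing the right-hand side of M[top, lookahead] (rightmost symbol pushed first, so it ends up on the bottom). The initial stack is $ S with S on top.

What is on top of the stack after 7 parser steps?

step 1: stack=$ S  input=g g h g h h b $  — expand S -> g D b
step 2: stack=$ b D g  input=g g h g h h b $  — match g
step 3: stack=$ b D  input=g h g h h b $  — expand D -> N h D
step 4: stack=$ b D h N  input=g h g h h b $  — expand N -> g
step 5: stack=$ b D h g  input=g h g h h b $  — match g
step 6: stack=$ b D h  input=h g h h b $  — match h
step 7: stack=$ b D  input=g h h b $  — expand D -> N h D
Stack after step 7: $ b D h N (top = N).

N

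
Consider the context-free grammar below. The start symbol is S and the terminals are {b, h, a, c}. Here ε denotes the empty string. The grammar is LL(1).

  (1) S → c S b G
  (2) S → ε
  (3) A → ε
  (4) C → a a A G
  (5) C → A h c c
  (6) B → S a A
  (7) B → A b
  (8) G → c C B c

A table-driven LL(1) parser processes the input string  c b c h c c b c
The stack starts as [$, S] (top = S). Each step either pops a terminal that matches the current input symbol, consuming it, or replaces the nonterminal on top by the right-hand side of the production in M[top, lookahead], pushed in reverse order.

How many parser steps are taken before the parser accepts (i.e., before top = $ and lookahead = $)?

      Stack          Input              Action
   1  $ S            c b c h c c b c $  expand S → c S b G
   2  $ G b S c      c b c h c c b c $  match c
   3  $ G b S        b c h c c b c $    expand S → ε
   4  $ G b          b c h c c b c $    match b
   5  $ G            c h c c b c $      expand G → c C B c
   6  $ c B C c      c h c c b c $      match c
   7  $ c B C        h c c b c $        expand C → A h c c
   8  $ c B c c h A  h c c b c $        expand A → ε
   9  $ c B c c h    h c c b c $        match h
  10  $ c B c c      c c b c $          match c
  11  $ c B c        c b c $            match c
  12  $ c B          b c $              expand B → A b
  13  $ c b A        b c $              expand A → ε
  14  $ c b          b c $              match b
  15  $ c            c $                match c
Accept reached after 15 steps.

15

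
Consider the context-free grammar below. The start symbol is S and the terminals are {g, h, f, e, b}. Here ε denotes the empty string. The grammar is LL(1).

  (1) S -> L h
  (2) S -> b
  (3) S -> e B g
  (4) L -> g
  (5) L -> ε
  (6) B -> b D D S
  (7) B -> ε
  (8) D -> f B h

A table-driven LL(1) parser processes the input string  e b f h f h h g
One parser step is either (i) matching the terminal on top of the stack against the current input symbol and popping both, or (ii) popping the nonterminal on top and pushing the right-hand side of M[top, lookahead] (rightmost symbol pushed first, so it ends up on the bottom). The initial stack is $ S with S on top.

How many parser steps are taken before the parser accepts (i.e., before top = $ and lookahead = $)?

step 1: stack=$ S  input=e b f h f h h g $  — expand S -> e B g
step 2: stack=$ g B e  input=e b f h f h h g $  — match e
step 3: stack=$ g B  input=b f h f h h g $  — expand B -> b D D S
step 4: stack=$ g S D D b  input=b f h f h h g $  — match b
step 5: stack=$ g S D D  input=f h f h h g $  — expand D -> f B h
step 6: stack=$ g S D h B f  input=f h f h h g $  — match f
step 7: stack=$ g S D h B  input=h f h h g $  — expand B -> ε
step 8: stack=$ g S D h  input=h f h h g $  — match h
step 9: stack=$ g S D  input=f h h g $  — expand D -> f B h
step 10: stack=$ g S h B f  input=f h h g $  — match f
step 11: stack=$ g S h B  input=h h g $  — expand B -> ε
step 12: stack=$ g S h  input=h h g $  — match h
step 13: stack=$ g S  input=h g $  — expand S -> L h
step 14: stack=$ g h L  input=h g $  — expand L -> ε
step 15: stack=$ g h  input=h g $  — match h
step 16: stack=$ g  input=g $  — match g
Accept reached after 16 steps.

16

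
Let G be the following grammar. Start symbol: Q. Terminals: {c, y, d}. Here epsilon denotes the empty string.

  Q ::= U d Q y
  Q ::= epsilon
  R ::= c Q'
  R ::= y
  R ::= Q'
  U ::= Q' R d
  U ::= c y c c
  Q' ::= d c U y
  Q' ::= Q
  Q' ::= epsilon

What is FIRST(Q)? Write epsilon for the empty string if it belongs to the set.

{epsilon, c, d, y}

FIRST(Q): from Q::=U d Q y we get {c, d, y}; from Q::=epsilon we get {epsilon}. So FIRST(Q) = {epsilon, c, d, y}.
FIRST(Q'): from Q'::=d c U y we get {d}; from Q'::=Q we get {epsilon, c, d, y}; from Q'::=epsilon we get {epsilon}. So FIRST(Q') = {epsilon, c, d, y}.
FIRST(R): from R::=c Q' we get {c}; from R::=y we get {y}; from R::=Q' we get {epsilon, c, d, y}. So FIRST(R) = {epsilon, c, d, y}.
FIRST(U): from U::=Q' R d we get {c, d, y}; from U::=c y c c we get {c}. So FIRST(U) = {c, d, y}.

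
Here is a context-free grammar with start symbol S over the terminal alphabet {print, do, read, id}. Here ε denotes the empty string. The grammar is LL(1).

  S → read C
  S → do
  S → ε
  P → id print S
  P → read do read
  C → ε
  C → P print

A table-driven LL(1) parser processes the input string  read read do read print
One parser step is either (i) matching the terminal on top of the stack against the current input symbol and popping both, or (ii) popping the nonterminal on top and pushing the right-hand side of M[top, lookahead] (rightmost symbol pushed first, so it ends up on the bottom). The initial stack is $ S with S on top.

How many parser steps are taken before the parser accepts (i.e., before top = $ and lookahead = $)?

     Stack                 Input                      Action
  1  $ S                   read read do read print $  expand S → read C
  2  $ C read              read read do read print $  match read
  3  $ C                   read do read print $       expand C → P print
  4  $ print P             read do read print $       expand P → read do read
  5  $ print read do read  read do read print $       match read
  6  $ print read do       do read print $            match do
  7  $ print read          read print $               match read
  8  $ print               print $                    match print
Accept reached after 8 steps.

8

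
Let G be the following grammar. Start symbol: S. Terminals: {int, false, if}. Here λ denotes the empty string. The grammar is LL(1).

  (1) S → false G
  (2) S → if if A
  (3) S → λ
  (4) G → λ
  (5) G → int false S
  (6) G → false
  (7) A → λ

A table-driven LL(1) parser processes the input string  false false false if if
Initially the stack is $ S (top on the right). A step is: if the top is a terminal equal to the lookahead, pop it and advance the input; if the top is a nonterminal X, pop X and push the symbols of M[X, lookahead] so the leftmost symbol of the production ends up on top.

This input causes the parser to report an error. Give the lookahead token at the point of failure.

false

step 1: stack=$ S  input=false false false if if $  — expand S → false G
step 2: stack=$ G false  input=false false false if if $  — match false
step 3: stack=$ G  input=false false if if $  — expand G → false
step 4: stack=$ false  input=false false if if $  — match false
step 5: stack=$  input=false if if $  — error: stack empty but input remains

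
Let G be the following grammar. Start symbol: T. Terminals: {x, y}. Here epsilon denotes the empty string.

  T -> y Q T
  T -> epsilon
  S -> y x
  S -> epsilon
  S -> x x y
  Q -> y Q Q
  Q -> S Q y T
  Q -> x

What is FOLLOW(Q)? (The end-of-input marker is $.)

FIRST(T) = {epsilon, y}
FIRST(S) = {epsilon, x, y}
FIRST(Q) = {x, y}  (via S Q y T)
FOLLOW(T) includes $ since T is the start symbol.
FOLLOW(S): in Q->S Q y T, S is followed by Q y T with FIRST {x, y}. Thus FOLLOW(S) = {x, y}.
FOLLOW(T): in T->y Q T, the suffix after T is empty (adds nothing new); in Q->S Q y T, the suffix after T is empty, so FOLLOW(T) ⊇ FOLLOW(Q) = {$, x, y}. Thus FOLLOW(T) = {$, x, y}.
FOLLOW(Q): in T->y Q T, Q is followed by T with FIRST {epsilon, y}; in T->y Q T, the suffix after Q is nullable, so FOLLOW(Q) ⊇ FOLLOW(T) = {$, x, y}; in Q->y Q Q (occurrence 1), Q is followed by Q with FIRST {x, y}; in Q->y Q Q (occurrence 2), the suffix after Q is empty (adds nothing new); in Q->S Q y T, Q is followed by y T with FIRST {y}. Thus FOLLOW(Q) = {$, x, y}.

{$, x, y}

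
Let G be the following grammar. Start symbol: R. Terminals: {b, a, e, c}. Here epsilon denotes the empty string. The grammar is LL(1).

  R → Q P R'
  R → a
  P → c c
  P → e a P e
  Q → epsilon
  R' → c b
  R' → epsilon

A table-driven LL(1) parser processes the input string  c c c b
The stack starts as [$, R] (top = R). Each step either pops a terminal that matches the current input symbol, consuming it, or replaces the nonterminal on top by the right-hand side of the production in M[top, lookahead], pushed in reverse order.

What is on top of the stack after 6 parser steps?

step 1: stack=$ R  input=c c c b $  — expand R → Q P R'
step 2: stack=$ R' P Q  input=c c c b $  — expand Q → epsilon
step 3: stack=$ R' P  input=c c c b $  — expand P → c c
step 4: stack=$ R' c c  input=c c c b $  — match c
step 5: stack=$ R' c  input=c c b $  — match c
step 6: stack=$ R'  input=c b $  — expand R' → c b
Stack after step 6: $ b c (top = c).

c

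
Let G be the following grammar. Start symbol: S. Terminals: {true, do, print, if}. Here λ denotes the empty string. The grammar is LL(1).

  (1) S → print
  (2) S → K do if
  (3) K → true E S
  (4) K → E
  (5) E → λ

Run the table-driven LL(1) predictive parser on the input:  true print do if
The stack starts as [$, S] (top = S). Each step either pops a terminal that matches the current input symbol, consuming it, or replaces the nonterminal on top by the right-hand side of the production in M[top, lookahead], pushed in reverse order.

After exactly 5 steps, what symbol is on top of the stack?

step 1: stack=$ S  input=true print do if $  — expand S → K do if
step 2: stack=$ if do K  input=true print do if $  — expand K → true E S
step 3: stack=$ if do S E true  input=true print do if $  — match true
step 4: stack=$ if do S E  input=print do if $  — expand E → λ
step 5: stack=$ if do S  input=print do if $  — expand S → print
Stack after step 5: $ if do print (top = print).

print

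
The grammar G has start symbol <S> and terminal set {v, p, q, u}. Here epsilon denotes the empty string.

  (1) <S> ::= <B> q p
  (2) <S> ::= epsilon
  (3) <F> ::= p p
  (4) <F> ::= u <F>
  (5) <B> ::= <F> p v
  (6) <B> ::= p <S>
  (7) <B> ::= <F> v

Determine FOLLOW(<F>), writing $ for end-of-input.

FIRST(<F>) = {p, u}
FIRST(<B>) = {p, u}  (via <F> p v, <F> v)
FIRST(<S>) = {epsilon, p, u}  (via <B> q p)
FOLLOW(<S>) includes $ since <S> is the start symbol.
FOLLOW(<F>): in <F>::=u <F>, the suffix after <F> is empty (adds nothing new); in <B>::=<F> p v, <F> is followed by p v with FIRST {p}; in <B>::=<F> v, <F> is followed by v with FIRST {v}. Thus FOLLOW(<F>) = {p, v}.
FOLLOW(<B>): in <S>::=<B> q p, <B> is followed by q p with FIRST {q}. Thus FOLLOW(<B>) = {q}.
FOLLOW(<S>): in <B>::=p <S>, the suffix after <S> is empty, so FOLLOW(<S>) ⊇ FOLLOW(<B>) = {q}. Thus FOLLOW(<S>) = {$, q}.

{p, v}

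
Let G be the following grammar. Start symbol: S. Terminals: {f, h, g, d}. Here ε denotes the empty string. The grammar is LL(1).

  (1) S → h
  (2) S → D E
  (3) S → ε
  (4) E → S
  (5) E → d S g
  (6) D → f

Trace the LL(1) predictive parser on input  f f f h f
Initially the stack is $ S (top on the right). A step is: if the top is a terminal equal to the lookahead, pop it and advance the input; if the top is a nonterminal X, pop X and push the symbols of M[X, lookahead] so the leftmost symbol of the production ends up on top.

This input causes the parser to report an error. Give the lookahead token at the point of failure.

f

      Stack  Input        Action
   1  $ S    f f f h f $  expand S → D E
   2  $ E D  f f f h f $  expand D → f
   3  $ E f  f f f h f $  match f
   4  $ E    f f h f $    expand E → S
   5  $ S    f f h f $    expand S → D E
   6  $ E D  f f h f $    expand D → f
   7  $ E f  f f h f $    match f
   8  $ E    f h f $      expand E → S
   9  $ S    f h f $      expand S → D E
  10  $ E D  f h f $      expand D → f
  11  $ E f  f h f $      match f
  12  $ E    h f $        expand E → S
  13  $ S    h f $        expand S → h
  14  $ h    h f $        match h
  15  $      f $          error: stack empty but input remains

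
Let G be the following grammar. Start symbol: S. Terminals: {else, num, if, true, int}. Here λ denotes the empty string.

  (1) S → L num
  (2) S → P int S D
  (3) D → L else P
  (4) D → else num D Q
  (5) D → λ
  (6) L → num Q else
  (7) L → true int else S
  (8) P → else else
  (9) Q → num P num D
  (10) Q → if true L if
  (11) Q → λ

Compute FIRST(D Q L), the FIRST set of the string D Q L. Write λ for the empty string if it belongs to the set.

FIRST(L) = {num, true}
FIRST(P) = {else}
FIRST(Q) = {λ, if, num}
FIRST(S) = {else, num, true}  (via L num, P int S D)
FIRST(D) = {λ, else, num, true}  (via L else P)
FIRST(D Q L): take FIRST of each symbol in turn, carrying on past any symbol whose FIRST contains λ; result {else, if, num, true}.

{else, if, num, true}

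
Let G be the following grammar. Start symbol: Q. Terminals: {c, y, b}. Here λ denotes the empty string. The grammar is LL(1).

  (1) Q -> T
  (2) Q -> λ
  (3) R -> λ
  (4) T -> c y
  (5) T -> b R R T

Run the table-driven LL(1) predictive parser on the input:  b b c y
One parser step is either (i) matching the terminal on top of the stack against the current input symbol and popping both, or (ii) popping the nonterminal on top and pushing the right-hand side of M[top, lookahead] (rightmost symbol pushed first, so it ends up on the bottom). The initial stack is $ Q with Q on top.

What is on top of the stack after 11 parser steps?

y

step 1: stack=$ Q  input=b b c y $  — expand Q -> T
step 2: stack=$ T  input=b b c y $  — expand T -> b R R T
step 3: stack=$ T R R b  input=b b c y $  — match b
step 4: stack=$ T R R  input=b c y $  — expand R -> λ
step 5: stack=$ T R  input=b c y $  — expand R -> λ
step 6: stack=$ T  input=b c y $  — expand T -> b R R T
step 7: stack=$ T R R b  input=b c y $  — match b
step 8: stack=$ T R R  input=c y $  — expand R -> λ
step 9: stack=$ T R  input=c y $  — expand R -> λ
step 10: stack=$ T  input=c y $  — expand T -> c y
step 11: stack=$ y c  input=c y $  — match c
Stack after step 11: $ y (top = y).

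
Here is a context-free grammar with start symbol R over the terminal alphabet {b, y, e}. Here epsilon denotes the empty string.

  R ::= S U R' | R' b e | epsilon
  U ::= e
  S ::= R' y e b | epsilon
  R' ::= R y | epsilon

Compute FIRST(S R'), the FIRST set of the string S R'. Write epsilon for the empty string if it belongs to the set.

{epsilon, b, e, y}

FIRST(U): from U::=e we get {e}. So FIRST(U) = {e}.
FIRST(R): from R::=S U R' we get {b, e, y}; from R::=R' b e we get {b, e, y}; from R::=epsilon we get {epsilon}. So FIRST(R) = {epsilon, b, e, y}.
FIRST(R'): from R'::=R y we get {b, e, y}; from R'::=epsilon we get {epsilon}. So FIRST(R') = {epsilon, b, e, y}.
FIRST(S): from S::=R' y e b we get {b, e, y}; from S::=epsilon we get {epsilon}. So FIRST(S) = {epsilon, b, e, y}.
FIRST(S R'): take FIRST of each symbol in turn, carrying on past any symbol whose FIRST contains epsilon; result {epsilon, b, e, y}.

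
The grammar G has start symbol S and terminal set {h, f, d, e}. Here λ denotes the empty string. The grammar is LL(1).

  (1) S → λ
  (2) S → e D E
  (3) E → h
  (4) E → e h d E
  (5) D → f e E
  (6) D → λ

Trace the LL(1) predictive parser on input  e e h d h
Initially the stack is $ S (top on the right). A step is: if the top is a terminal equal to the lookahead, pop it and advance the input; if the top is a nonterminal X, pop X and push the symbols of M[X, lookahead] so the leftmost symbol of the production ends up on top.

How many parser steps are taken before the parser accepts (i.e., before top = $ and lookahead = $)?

9

step 1: stack=$ S  input=e e h d h $  — expand S → e D E
step 2: stack=$ E D e  input=e e h d h $  — match e
step 3: stack=$ E D  input=e h d h $  — expand D → λ
step 4: stack=$ E  input=e h d h $  — expand E → e h d E
step 5: stack=$ E d h e  input=e h d h $  — match e
step 6: stack=$ E d h  input=h d h $  — match h
step 7: stack=$ E d  input=d h $  — match d
step 8: stack=$ E  input=h $  — expand E → h
step 9: stack=$ h  input=h $  — match h
Accept reached after 9 steps.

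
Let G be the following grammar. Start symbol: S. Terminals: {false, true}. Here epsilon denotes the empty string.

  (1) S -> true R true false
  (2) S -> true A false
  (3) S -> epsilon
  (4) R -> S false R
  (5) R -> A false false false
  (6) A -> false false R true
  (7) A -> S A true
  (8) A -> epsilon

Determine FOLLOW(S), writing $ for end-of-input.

{$, false, true}

FIRST(S) = {epsilon, true}
FIRST(A) = {epsilon, false, true}  (via S A true)
FIRST(R) = {false, true}  (via S false R, A false false false)
FOLLOW(S) includes $ since S is the start symbol.
FOLLOW(S): in R->S false R, S is followed by false R with FIRST {false}; in A->S A true, S is followed by A true with FIRST {false, true}. Thus FOLLOW(S) = {$, false, true}.
FOLLOW(R): in S->true R true false, R is followed by true false with FIRST {true}; in R->S false R, the suffix after R is empty (adds nothing new); in A->false false R true, R is followed by true with FIRST {true}. Thus FOLLOW(R) = {true}.
FOLLOW(A): in S->true A false, A is followed by false with FIRST {false}; in R->A false false false, A is followed by false false false with FIRST {false}; in A->S A true, A is followed by true with FIRST {true}. Thus FOLLOW(A) = {false, true}.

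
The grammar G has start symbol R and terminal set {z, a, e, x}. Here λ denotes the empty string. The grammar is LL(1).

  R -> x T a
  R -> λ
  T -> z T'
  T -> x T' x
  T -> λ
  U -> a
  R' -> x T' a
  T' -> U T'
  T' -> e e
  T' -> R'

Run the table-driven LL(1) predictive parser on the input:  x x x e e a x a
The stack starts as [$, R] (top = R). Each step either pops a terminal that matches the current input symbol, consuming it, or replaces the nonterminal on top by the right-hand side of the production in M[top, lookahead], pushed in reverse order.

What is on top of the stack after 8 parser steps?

e

     Stack         Input              Action
  1  $ R           x x x e e a x a $  expand R -> x T a
  2  $ a T x       x x x e e a x a $  match x
  3  $ a T         x x e e a x a $    expand T -> x T' x
  4  $ a x T' x    x x e e a x a $    match x
  5  $ a x T'      x e e a x a $      expand T' -> R'
  6  $ a x R'      x e e a x a $      expand R' -> x T' a
  7  $ a x a T' x  x e e a x a $      match x
  8  $ a x a T'    e e a x a $        expand T' -> e e
Stack after step 8: $ a x a e e (top = e).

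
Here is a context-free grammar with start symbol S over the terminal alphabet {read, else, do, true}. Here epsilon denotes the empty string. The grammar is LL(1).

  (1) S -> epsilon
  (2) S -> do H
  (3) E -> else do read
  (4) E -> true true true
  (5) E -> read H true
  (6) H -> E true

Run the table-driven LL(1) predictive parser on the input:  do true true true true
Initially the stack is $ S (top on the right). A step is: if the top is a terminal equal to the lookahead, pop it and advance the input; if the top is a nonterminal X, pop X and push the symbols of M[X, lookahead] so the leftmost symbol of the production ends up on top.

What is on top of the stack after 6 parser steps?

true

step 1: stack=$ S  input=do true true true true $  — expand S -> do H
step 2: stack=$ H do  input=do true true true true $  — match do
step 3: stack=$ H  input=true true true true $  — expand H -> E true
step 4: stack=$ true E  input=true true true true $  — expand E -> true true true
step 5: stack=$ true true true true  input=true true true true $  — match true
step 6: stack=$ true true true  input=true true true $  — match true
Stack after step 6: $ true true (top = true).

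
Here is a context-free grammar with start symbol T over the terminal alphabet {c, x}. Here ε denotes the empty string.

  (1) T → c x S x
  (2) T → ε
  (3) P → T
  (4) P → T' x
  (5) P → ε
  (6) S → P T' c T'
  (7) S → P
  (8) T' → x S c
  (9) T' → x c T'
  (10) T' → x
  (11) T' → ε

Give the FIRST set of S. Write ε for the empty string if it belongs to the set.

FIRST(T): from T→c x S x we get {c}; from T→ε we get {ε}. So FIRST(T) = {ε, c}.
FIRST(T'): from T'→x S c we get {x}; from T'→x c T' we get {x}; from T'→x we get {x}; from T'→ε we get {ε}. So FIRST(T') = {ε, x}.
FIRST(P): from P→T we get {ε, c}; from P→T' x we get {x}; from P→ε we get {ε}. So FIRST(P) = {ε, c, x}.
FIRST(S): from S→P T' c T' we get {c, x}; from S→P we get {ε, c, x}. So FIRST(S) = {ε, c, x}.

{ε, c, x}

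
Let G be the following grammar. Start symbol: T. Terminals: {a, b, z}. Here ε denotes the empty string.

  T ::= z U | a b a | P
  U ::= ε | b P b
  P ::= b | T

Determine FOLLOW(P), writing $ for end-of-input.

FIRST(U) = {ε, b}
FIRST(T) = {a, b, z}  (via P)
FIRST(P) = {a, b, z}  (via T)
FOLLOW(T) includes $ since T is the start symbol.
FOLLOW(T): in P::=T, the suffix after T is empty, so FOLLOW(T) ⊇ FOLLOW(P) = {$, b}. Thus FOLLOW(T) = {$, b}.
FOLLOW(U): in T::=z U, the suffix after U is empty, so FOLLOW(U) ⊇ FOLLOW(T) = {$, b}. Thus FOLLOW(U) = {$, b}.
FOLLOW(P): in T::=P, the suffix after P is empty, so FOLLOW(P) ⊇ FOLLOW(T) = {$, b}; in U::=b P b, P is followed by b with FIRST {b}. Thus FOLLOW(P) = {$, b}.

{$, b}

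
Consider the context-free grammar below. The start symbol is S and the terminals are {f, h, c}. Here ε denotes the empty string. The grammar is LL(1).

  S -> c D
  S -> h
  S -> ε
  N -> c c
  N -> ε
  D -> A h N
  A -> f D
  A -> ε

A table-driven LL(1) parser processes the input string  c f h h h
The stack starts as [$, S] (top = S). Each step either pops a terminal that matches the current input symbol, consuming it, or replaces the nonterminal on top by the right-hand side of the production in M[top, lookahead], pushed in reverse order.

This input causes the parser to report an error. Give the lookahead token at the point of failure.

step 1: stack=$ S  input=c f h h h $  — expand S -> c D
step 2: stack=$ D c  input=c f h h h $  — match c
step 3: stack=$ D  input=f h h h $  — expand D -> A h N
step 4: stack=$ N h A  input=f h h h $  — expand A -> f D
step 5: stack=$ N h D f  input=f h h h $  — match f
step 6: stack=$ N h D  input=h h h $  — expand D -> A h N
step 7: stack=$ N h N h A  input=h h h $  — expand A -> ε
step 8: stack=$ N h N h  input=h h h $  — match h
step 9: stack=$ N h N  input=h h $  — expand N -> ε
step 10: stack=$ N h  input=h h $  — match h
step 11: stack=$ N  input=h $  — expand N -> ε
step 12: stack=$  input=h $  — error: stack empty but input remains

h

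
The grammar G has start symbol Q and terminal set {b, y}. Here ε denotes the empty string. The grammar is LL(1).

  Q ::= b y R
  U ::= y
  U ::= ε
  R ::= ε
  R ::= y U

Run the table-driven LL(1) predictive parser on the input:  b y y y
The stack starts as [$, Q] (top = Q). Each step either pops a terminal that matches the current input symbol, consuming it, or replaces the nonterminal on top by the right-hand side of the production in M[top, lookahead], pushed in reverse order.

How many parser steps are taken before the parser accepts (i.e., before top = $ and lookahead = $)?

     Stack    Input      Action
  1  $ Q      b y y y $  expand Q ::= b y R
  2  $ R y b  b y y y $  match b
  3  $ R y    y y y $    match y
  4  $ R      y y $      expand R ::= y U
  5  $ U y    y y $      match y
  6  $ U      y $        expand U ::= y
  7  $ y      y $        match y
Accept reached after 7 steps.

7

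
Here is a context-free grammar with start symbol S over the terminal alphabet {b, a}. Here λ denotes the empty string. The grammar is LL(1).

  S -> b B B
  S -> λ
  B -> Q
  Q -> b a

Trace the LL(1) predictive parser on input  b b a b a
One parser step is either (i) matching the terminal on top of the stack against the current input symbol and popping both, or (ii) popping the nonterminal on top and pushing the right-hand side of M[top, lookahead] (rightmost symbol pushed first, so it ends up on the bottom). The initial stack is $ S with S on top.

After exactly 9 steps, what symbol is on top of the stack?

a

step 1: stack=$ S  input=b b a b a $  — expand S -> b B B
step 2: stack=$ B B b  input=b b a b a $  — match b
step 3: stack=$ B B  input=b a b a $  — expand B -> Q
step 4: stack=$ B Q  input=b a b a $  — expand Q -> b a
step 5: stack=$ B a b  input=b a b a $  — match b
step 6: stack=$ B a  input=a b a $  — match a
step 7: stack=$ B  input=b a $  — expand B -> Q
step 8: stack=$ Q  input=b a $  — expand Q -> b a
step 9: stack=$ a b  input=b a $  — match b
Stack after step 9: $ a (top = a).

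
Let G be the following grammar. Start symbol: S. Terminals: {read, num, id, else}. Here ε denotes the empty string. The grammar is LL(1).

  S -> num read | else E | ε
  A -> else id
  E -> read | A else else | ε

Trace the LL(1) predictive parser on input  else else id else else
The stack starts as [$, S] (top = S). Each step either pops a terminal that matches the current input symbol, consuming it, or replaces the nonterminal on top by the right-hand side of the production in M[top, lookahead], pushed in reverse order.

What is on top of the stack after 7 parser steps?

else

     Stack                Input                     Action
  1  $ S                  else else id else else $  expand S -> else E
  2  $ E else             else else id else else $  match else
  3  $ E                  else id else else $       expand E -> A else else
  4  $ else else A        else id else else $       expand A -> else id
  5  $ else else id else  else id else else $       match else
  6  $ else else id       id else else $            match id
  7  $ else else          else else $               match else
Stack after step 7: $ else (top = else).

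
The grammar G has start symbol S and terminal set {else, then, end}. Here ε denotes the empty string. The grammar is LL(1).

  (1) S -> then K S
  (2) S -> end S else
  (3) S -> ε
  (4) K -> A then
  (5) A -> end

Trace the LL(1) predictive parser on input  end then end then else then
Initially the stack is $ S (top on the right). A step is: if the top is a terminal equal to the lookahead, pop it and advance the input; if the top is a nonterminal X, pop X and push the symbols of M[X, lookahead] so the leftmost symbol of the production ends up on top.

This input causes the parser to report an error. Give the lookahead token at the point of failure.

then

      Stack              Input                          Action
   1  $ S                end then end then else then $  expand S -> end S else
   2  $ else S end       end then end then else then $  match end
   3  $ else S           then end then else then $      expand S -> then K S
   4  $ else S K then    then end then else then $      match then
   5  $ else S K         end then else then $           expand K -> A then
   6  $ else S then A    end then else then $           expand A -> end
   7  $ else S then end  end then else then $           match end
   8  $ else S then      then else then $               match then
   9  $ else S           else then $                    expand S -> ε
  10  $ else             else then $                    match else
  11  $                  then $                         error: stack empty but input remains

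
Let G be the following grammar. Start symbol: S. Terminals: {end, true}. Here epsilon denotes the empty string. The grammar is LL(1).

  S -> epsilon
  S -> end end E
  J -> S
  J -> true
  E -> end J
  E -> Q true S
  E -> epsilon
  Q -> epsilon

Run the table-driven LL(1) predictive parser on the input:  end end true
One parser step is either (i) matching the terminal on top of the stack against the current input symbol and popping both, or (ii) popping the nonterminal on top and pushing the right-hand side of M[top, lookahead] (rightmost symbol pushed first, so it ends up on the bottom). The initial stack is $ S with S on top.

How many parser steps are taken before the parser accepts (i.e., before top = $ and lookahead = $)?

7

     Stack        Input           Action
  1  $ S          end end true $  expand S -> end end E
  2  $ E end end  end end true $  match end
  3  $ E end      end true $      match end
  4  $ E          true $          expand E -> Q true S
  5  $ S true Q   true $          expand Q -> epsilon
  6  $ S true     true $          match true
  7  $ S          $               expand S -> epsilon
Accept reached after 7 steps.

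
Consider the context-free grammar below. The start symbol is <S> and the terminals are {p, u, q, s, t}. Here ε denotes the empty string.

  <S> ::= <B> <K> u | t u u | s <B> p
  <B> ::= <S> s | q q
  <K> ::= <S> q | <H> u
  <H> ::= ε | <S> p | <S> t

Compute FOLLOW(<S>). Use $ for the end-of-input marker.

FIRST(<S>) = {q, s, t}  (via <B> <K> u)
FIRST(<B>) = {q, s, t}  (via <S> s)
FIRST(<H>) = {ε, q, s, t}  (via <S> p, <S> t)
FIRST(<K>) = {q, s, t, u}  (via <S> q, <H> u)
FOLLOW(<S>) includes $ since <S> is the start symbol.
FOLLOW(<S>): in <B>::=<S> s, <S> is followed by s with FIRST {s}; in <K>::=<S> q, <S> is followed by q with FIRST {q}; in <H>::=<S> p, <S> is followed by p with FIRST {p}; in <H>::=<S> t, <S> is followed by t with FIRST {t}. Thus FOLLOW(<S>) = {$, p, q, s, t}.
FOLLOW(<B>): in <S>::=<B> <K> u, <B> is followed by <K> u with FIRST {q, s, t, u}; in <S>::=s <B> p, <B> is followed by p with FIRST {p}. Thus FOLLOW(<B>) = {p, q, s, t, u}.
FOLLOW(<K>): in <S>::=<B> <K> u, <K> is followed by u with FIRST {u}. Thus FOLLOW(<K>) = {u}.
FOLLOW(<H>): in <K>::=<H> u, <H> is followed by u with FIRST {u}. Thus FOLLOW(<H>) = {u}.

{$, p, q, s, t}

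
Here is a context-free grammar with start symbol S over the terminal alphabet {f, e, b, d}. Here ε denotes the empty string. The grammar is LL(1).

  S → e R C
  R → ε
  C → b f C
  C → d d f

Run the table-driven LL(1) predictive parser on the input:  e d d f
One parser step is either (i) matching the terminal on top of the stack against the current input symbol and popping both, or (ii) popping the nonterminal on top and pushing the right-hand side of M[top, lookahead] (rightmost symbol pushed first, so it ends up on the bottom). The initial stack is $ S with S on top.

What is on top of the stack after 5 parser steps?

d

step 1: stack=$ S  input=e d d f $  — expand S → e R C
step 2: stack=$ C R e  input=e d d f $  — match e
step 3: stack=$ C R  input=d d f $  — expand R → ε
step 4: stack=$ C  input=d d f $  — expand C → d d f
step 5: stack=$ f d d  input=d d f $  — match d
Stack after step 5: $ f d (top = d).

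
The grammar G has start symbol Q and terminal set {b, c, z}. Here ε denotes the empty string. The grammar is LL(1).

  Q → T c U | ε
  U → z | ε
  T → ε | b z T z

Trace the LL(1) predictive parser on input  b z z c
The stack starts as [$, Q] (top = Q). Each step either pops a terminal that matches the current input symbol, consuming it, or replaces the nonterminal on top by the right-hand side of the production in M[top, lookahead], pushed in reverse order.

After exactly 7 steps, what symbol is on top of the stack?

U

step 1: stack=$ Q  input=b z z c $  — expand Q → T c U
step 2: stack=$ U c T  input=b z z c $  — expand T → b z T z
step 3: stack=$ U c z T z b  input=b z z c $  — match b
step 4: stack=$ U c z T z  input=z z c $  — match z
step 5: stack=$ U c z T  input=z c $  — expand T → ε
step 6: stack=$ U c z  input=z c $  — match z
step 7: stack=$ U c  input=c $  — match c
Stack after step 7: $ U (top = U).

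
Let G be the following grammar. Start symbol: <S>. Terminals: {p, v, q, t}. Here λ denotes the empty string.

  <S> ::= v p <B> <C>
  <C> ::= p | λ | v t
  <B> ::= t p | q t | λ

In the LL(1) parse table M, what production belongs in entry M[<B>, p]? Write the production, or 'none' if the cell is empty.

<B> ::= λ

FIRST(<S>): from <S>::=v p <B> <C> we get {v}. So FIRST(<S>) = {v}.
FIRST(<C>): from <C>::=p we get {p}; from <C>::=λ we get {λ}; from <C>::=v t we get {v}. So FIRST(<C>) = {λ, p, v}.
FIRST(<B>): from <B>::=t p we get {t}; from <B>::=q t we get {q}; from <B>::=λ we get {λ}. So FIRST(<B>) = {λ, q, t}.
FOLLOW(<S>) includes $ since <S> is the start symbol.
FOLLOW(<S>): <S> appears on no right-hand side. Thus FOLLOW(<S>) = {$}.
FOLLOW(<B>): in <S>::=v p <B> <C>, <B> is followed by <C> with FIRST {λ, p, v}; in <S>::=v p <B> <C>, the suffix after <B> is nullable, so FOLLOW(<B>) ⊇ FOLLOW(<S>) = {$}. Thus FOLLOW(<B>) = {$, p, v}.
For <B> ::= t p: FIRST(t p) = {t}, so it goes in M[<B>, t] for t ∈ {t}.
For <B> ::= q t: FIRST(q t) = {q}, so it goes in M[<B>, t] for t ∈ {q}.
For <B> ::= λ: FIRST(λ) = {λ}, so it goes in M[<B>, t] for t ∈ {}; since λ ∈ FIRST, also for every t ∈ FOLLOW(<B>) = {$, p, v}.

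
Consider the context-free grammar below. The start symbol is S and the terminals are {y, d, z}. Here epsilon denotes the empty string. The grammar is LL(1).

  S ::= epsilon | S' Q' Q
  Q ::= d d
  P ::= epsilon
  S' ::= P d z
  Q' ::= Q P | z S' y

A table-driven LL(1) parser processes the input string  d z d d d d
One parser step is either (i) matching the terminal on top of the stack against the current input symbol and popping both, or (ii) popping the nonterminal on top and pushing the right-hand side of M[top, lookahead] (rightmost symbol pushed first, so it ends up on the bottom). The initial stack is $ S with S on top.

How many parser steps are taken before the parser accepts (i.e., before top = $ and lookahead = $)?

13

step 1: stack=$ S  input=d z d d d d $  — expand S ::= S' Q' Q
step 2: stack=$ Q Q' S'  input=d z d d d d $  — expand S' ::= P d z
step 3: stack=$ Q Q' z d P  input=d z d d d d $  — expand P ::= epsilon
step 4: stack=$ Q Q' z d  input=d z d d d d $  — match d
step 5: stack=$ Q Q' z  input=z d d d d $  — match z
step 6: stack=$ Q Q'  input=d d d d $  — expand Q' ::= Q P
step 7: stack=$ Q P Q  input=d d d d $  — expand Q ::= d d
step 8: stack=$ Q P d d  input=d d d d $  — match d
step 9: stack=$ Q P d  input=d d d $  — match d
step 10: stack=$ Q P  input=d d $  — expand P ::= epsilon
step 11: stack=$ Q  input=d d $  — expand Q ::= d d
step 12: stack=$ d d  input=d d $  — match d
step 13: stack=$ d  input=d $  — match d
Accept reached after 13 steps.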